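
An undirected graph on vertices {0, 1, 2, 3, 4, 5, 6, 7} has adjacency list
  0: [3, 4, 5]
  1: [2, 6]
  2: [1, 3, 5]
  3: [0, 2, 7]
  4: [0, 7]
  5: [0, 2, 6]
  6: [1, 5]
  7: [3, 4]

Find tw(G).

2

A width-2 tree decomposition is:
Bags: B1 = {3, 4, 7}  B2 = {0, 3, 4}  B3 = {0, 2, 3}  B4 = {0, 2, 5}  B5 = {1, 2, 5}  B6 = {1, 5, 6}
Tree: B1–B2, B2–B3, B3–B4, B4–B5, B5–B6
Every bag has size at most 3, so the width is 3 − 1 = 2 and tw(G) ≤ 2. The edges 7–4–0–3–7 form a cycle, so G is not a tree and its treewidth is at least 2. The upper and lower bounds meet at 2, so that is the treewidth.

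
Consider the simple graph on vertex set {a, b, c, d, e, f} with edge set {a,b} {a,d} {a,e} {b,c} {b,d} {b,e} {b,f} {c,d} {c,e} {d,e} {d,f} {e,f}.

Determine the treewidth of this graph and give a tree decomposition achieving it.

Every bag has size at most 4, so the width is 4 − 1 = 3 and tw(G) ≤ 3. Conversely, {a, b, d, e} is a clique of size 4, and the vertices of any clique must share a bag in every tree decomposition; so some bag has ≥ 4 vertices and tw(G) ≥ 3. Combining the bounds, tw(G) = 3.

Treewidth 3.
Bags: B1 = {a, b, d, e}  B2 = {b, d, e, f}  B3 = {b, c, d, e}
Tree: B1–B2, B1–B3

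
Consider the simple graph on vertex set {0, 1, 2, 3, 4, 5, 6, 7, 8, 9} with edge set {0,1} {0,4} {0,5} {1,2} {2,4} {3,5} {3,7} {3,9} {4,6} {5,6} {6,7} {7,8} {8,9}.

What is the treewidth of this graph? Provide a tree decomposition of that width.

Every bag has size at most 3, so the width is 3 − 1 = 2 and tw(G) ≤ 2. The edges 9–8–7–3–9 form a cycle, so G is not a tree and its treewidth is at least 2. Combining the bounds, tw(G) = 2.

Treewidth 2.
Bags: B1 = {3, 8, 9}  B2 = {3, 7, 8}  B3 = {3, 5, 7}  B4 = {5, 6, 7}  B5 = {0, 5, 6}  B6 = {0, 4, 6}  B7 = {0, 1, 4}  B8 = {1, 2, 4}
Tree: B1–B2, B2–B3, B3–B4, B4–B5, B5–B6, B6–B7, B7–B8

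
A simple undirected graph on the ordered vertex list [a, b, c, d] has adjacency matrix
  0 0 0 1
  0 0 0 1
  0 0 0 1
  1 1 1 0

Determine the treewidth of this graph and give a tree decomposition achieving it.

Each bag holds 2 vertices, so the decomposition has width 1, which upper-bounds the treewidth. Since G has at least one edge (e.g. d–a), it is not an edgeless graph, so tw(G) ≥ 1. Combining the bounds, tw(G) = 1.

Treewidth 1.
One optimal decomposition is:
Bags: B1 = {a, d}  B2 = {c, d}  B3 = {b, d}
Tree: B1–B2, B1–B3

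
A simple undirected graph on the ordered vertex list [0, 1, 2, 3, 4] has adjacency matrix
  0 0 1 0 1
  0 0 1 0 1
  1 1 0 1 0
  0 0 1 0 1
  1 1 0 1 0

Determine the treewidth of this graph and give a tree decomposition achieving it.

Treewidth 2.
One such decomposition:
Bags: B1 = {2, 3, 4}  B2 = {0, 2, 4}  B3 = {1, 2, 4}
Tree: B1–B2, B2–B3

The largest bag has 3 vertices, giving width 2; this decomposition certifies tw(G) ≤ 2. The edges 3–2–0–4–3 form a cycle, so G is not a tree and its treewidth is at least 2. Combining the bounds, tw(G) = 2.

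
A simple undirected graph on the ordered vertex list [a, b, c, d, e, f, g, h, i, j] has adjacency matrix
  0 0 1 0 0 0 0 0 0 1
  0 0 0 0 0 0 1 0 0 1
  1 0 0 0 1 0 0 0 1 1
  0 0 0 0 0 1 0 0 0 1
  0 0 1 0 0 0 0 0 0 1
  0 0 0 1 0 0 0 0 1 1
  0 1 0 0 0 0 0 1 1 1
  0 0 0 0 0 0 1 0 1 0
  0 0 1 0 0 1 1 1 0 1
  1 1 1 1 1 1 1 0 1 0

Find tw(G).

2

A width-2 tree decomposition is:
Bags: B1 = {d, f, j}  B2 = {f, i, j}  B3 = {c, i, j}  B4 = {a, c, j}  B5 = {g, i, j}  B6 = {c, e, j}  B7 = {b, g, j}  B8 = {g, h, i}
Tree: B1–B2, B2–B3, B3–B4, B3–B5, B3–B6, B5–B7, B5–B8
Every bag has size at most 3, so the width is 3 − 1 = 2 and tw(G) ≤ 2. Conversely, {d, f, j} is a clique of size 3, and the vertices of any clique must share a bag in every tree decomposition; so some bag has ≥ 3 vertices and tw(G) ≥ 2. Therefore the treewidth is 2.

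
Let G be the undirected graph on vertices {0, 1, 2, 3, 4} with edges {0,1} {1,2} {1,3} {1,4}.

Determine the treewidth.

A width-1 tree decomposition is:
Bags: B1 = {1, 4}  B2 = {1, 3}  B3 = {1, 2}  B4 = {0, 1}
Tree: B1–B2, B2–B3, B2–B4
Each bag holds 2 vertices, so the decomposition has width 1, which upper-bounds the treewidth. Any graph with an edge has treewidth ≥ 1, and G has the edge 4–1. The upper and lower bounds meet at 1, so that is the treewidth.

1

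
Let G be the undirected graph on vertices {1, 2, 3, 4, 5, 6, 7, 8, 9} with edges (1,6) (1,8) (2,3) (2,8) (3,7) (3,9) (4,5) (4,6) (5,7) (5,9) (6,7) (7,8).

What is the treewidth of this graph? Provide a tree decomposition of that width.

Every bag has size at most 4, so the width is 4 − 1 = 3 and tw(G) ≤ 3. For the lower bound: the 4 vertex sets {4,5,9}, {3}, {7}, {1,2,6,8} are disjoint, each induces a connected subgraph, and every pair is joined by at least one edge of G. Contracting each set to a single vertex therefore yields K_{4} as a minor, and since treewidth is minor-monotone, tw(G) ≥ tw(K_{4}) = 3. Hence tw(G) = 3 exactly.

Treewidth 3.
Bags: B1 = {3, 4, 5, 9}  B2 = {3, 4, 5, 7}  B3 = {3, 4, 6, 7}  B4 = {2, 3, 6, 7}  B5 = {2, 6, 7, 8}  B6 = {1, 2, 6, 8}
Tree: B1–B2, B2–B3, B3–B4, B4–B5, B5–B6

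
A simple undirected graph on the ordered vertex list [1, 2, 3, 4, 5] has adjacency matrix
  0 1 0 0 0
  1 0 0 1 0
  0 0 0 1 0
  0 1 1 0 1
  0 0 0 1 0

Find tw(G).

A width-1 tree decomposition is:
Bags: B1 = {4, 5}  B2 = {2, 4}  B3 = {1, 2}  B4 = {3, 4}
Tree: B1–B2, B2–B3, B2–B4
The largest bag has 2 vertices, giving width 1; this decomposition certifies tw(G) ≤ 1. Since G has at least one edge (e.g. 4–5), it is not an edgeless graph, so tw(G) ≥ 1. Therefore the treewidth is 1.

1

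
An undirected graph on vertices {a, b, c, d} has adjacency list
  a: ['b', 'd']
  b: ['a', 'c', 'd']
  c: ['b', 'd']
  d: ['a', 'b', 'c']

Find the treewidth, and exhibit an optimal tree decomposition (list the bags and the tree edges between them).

Treewidth 2.
One such decomposition:
Bags: B1 = {a, b, d}  B2 = {b, c, d}
Tree: B1–B2

The largest bag has 3 vertices, giving width 2; this decomposition certifies tw(G) ≤ 2. For the lower bound, the 3 vertices {b, c, d} are pairwise adjacent, and any tree decomposition puts a clique entirely inside one bag — forcing width ≥ 2. The upper and lower bounds meet at 2, so that is the treewidth.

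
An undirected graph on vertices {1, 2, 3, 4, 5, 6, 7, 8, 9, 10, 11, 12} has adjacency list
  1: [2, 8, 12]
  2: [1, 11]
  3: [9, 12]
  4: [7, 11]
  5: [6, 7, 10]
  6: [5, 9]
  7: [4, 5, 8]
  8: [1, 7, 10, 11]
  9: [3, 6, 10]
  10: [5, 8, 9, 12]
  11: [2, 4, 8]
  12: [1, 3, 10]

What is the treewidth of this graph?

A width-3 tree decomposition is:
Bags: B1 = {2, 4, 7, 11}  B2 = {2, 7, 8, 11}  B3 = {1, 2, 7, 8}  B4 = {1, 5, 7, 8}  B5 = {1, 5, 8, 10}  B6 = {1, 5, 10, 12}  B7 = {5, 6, 10, 12}  B8 = {6, 9, 10, 12}  B9 = {3, 6, 9, 12}
Tree: B1–B2, B2–B3, B3–B4, B4–B5, B5–B6, B6–B7, B7–B8, B8–B9
The largest bag has 4 vertices, giving width 3; this decomposition certifies tw(G) ≤ 3. For the lower bound: the 4 vertex sets {2,4,11}, {7}, {8}, {1,5,10,12} are disjoint, each induces a connected subgraph, and every pair is joined by at least one edge of G. Contracting each set to a single vertex therefore yields K_{4} as a minor, and since treewidth is minor-monotone, tw(G) ≥ tw(K_{4}) = 3. Combining the bounds, tw(G) = 3.

3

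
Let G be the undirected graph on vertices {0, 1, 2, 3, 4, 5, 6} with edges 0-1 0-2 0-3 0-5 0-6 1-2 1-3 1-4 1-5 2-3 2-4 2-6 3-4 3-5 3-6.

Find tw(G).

3

A width-3 tree decomposition is:
Bags: B1 = {1, 2, 3, 4}  B2 = {0, 1, 2, 3}  B3 = {0, 1, 3, 5}  B4 = {0, 2, 3, 6}
Tree: B1–B2, B2–B3, B2–B4
The largest bag has 4 vertices, giving width 3; this decomposition certifies tw(G) ≤ 3. Conversely, {0, 1, 2, 3} is a clique of size 4, and the vertices of any clique must share a bag in every tree decomposition; so some bag has ≥ 4 vertices and tw(G) ≥ 3. The upper and lower bounds meet at 3, so that is the treewidth.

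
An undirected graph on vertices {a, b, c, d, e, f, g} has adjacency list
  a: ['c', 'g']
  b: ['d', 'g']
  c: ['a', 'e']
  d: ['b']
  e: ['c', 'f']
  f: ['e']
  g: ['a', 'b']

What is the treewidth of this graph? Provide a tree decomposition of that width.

Treewidth 1.
One optimal decomposition is:
Bags: B1 = {e, f}  B2 = {c, e}  B3 = {a, c}  B4 = {a, g}  B5 = {b, g}  B6 = {b, d}
Tree: B1–B2, B2–B3, B3–B4, B4–B5, B5–B6

The largest bag has 2 vertices, giving width 1; this decomposition certifies tw(G) ≤ 1. Any graph with an edge has treewidth ≥ 1, and G has the edge f–e. Therefore the treewidth is 1.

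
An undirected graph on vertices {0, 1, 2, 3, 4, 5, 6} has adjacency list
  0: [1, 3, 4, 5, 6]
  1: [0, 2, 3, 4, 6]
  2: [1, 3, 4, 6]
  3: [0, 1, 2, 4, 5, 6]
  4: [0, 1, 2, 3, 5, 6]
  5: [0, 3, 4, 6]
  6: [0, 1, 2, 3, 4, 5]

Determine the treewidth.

4

A width-4 tree decomposition is:
Bags: B1 = {0, 1, 3, 4, 6}  B2 = {1, 2, 3, 4, 6}  B3 = {0, 3, 4, 5, 6}
Tree: B1–B2, B1–B3
Every bag has size at most 5, so the width is 5 − 1 = 4 and tw(G) ≤ 4. On the other hand G contains the 5-clique {0, 1, 3, 4, 6}. A clique must lie in a single bag of any decomposition, so no decomposition can have width below 4. Combining the bounds, tw(G) = 4.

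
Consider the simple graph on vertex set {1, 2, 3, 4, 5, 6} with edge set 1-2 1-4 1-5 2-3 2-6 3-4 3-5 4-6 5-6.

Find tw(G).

3

A width-3 tree decomposition is:
Bags: B1 = {2, 3, 4, 5}  B2 = {2, 4, 5, 6}  B3 = {1, 2, 4, 5}
Tree: B1–B2, B2–B3
Every bag has size at most 4, so the width is 4 − 1 = 3 and tw(G) ≤ 3. For the lower bound: the 4 vertex sets {3,5}, {2,6}, {4}, {1} are disjoint, each induces a connected subgraph, and every pair is joined by at least one edge of G. Contracting each set to a single vertex therefore yields K_{4} as a minor, and since treewidth is minor-monotone, tw(G) ≥ tw(K_{4}) = 3. The upper and lower bounds meet at 3, so that is the treewidth.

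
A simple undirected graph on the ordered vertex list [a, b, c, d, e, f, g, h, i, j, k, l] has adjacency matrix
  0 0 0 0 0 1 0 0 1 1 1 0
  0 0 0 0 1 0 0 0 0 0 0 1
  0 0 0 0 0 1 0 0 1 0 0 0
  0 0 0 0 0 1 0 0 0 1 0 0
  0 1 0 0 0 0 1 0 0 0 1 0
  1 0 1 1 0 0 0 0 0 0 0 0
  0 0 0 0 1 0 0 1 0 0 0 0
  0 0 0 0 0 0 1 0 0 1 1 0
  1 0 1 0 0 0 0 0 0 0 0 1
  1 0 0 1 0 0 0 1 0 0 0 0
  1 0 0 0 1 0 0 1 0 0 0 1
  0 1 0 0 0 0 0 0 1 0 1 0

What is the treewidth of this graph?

A width-3 tree decomposition is:
Bags: B1 = {c, d, f, j}  B2 = {a, c, f, j}  B3 = {a, c, i, j}  B4 = {a, h, i, j}  B5 = {a, h, i, k}  B6 = {h, i, k, l}  B7 = {g, h, k, l}  B8 = {e, g, k, l}  B9 = {b, e, g, l}
Tree: B1–B2, B2–B3, B3–B4, B4–B5, B5–B6, B6–B7, B7–B8, B8–B9
Each bag holds 4 vertices, so the decomposition has width 3, which upper-bounds the treewidth. For the lower bound: the 4 vertex sets {c,d,f}, {j}, {a}, {h,i,k,l} are disjoint, each induces a connected subgraph, and every pair is joined by at least one edge of G. Contracting each set to a single vertex therefore yields K_{4} as a minor, and since treewidth is minor-monotone, tw(G) ≥ tw(K_{4}) = 3. Hence tw(G) = 3 exactly.

3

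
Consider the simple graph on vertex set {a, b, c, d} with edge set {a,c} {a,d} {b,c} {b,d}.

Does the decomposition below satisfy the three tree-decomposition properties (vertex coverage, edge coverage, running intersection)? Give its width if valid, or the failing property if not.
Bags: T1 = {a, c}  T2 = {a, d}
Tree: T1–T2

A tree decomposition must satisfy three properties: every vertex lies in some bag; for every edge, both endpoints lie together in some bag; and for every vertex, the bags containing it form a connected subtree. Here vertex b appears in no bag, so the decomposition is invalid.

No — vertex b appears in no bag.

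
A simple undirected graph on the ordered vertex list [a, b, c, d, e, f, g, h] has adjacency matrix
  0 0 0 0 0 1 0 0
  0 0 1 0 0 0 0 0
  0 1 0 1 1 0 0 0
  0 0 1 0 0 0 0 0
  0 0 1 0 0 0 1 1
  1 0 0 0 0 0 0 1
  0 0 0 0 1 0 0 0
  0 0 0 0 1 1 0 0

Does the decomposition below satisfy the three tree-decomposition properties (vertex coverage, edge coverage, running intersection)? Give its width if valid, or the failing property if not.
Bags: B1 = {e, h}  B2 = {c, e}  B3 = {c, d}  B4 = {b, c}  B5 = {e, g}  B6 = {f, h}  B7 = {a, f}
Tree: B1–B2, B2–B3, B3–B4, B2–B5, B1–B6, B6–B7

Yes; width 1.

Checking the three conditions: (i) the bags cover all of {a, b, c, d, e, f, g, h}; (ii) for each edge, some bag contains both endpoints; (iii) the bags containing any fixed vertex form a subtree. All hold, so the decomposition is valid with width 2 − 1 = 1.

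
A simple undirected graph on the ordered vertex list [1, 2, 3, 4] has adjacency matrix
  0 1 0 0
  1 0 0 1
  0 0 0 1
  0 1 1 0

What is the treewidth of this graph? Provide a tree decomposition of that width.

Each bag holds 2 vertices, so the decomposition has width 1, which upper-bounds the treewidth. Any graph with an edge has treewidth ≥ 1, and G has the edge 4–3. Hence tw(G) = 1 exactly.

Treewidth 1.
One optimal decomposition is:
Bags: B1 = {3, 4}  B2 = {2, 4}  B3 = {1, 2}
Tree: B1–B2, B2–B3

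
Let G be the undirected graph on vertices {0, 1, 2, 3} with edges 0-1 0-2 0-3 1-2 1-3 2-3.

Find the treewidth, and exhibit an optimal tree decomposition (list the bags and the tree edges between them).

Treewidth 3.
One such decomposition:
Bags: B1 = {0, 1, 2, 3}
Tree: (single bag)

A single bag containing all 4 vertices is trivially a valid decomposition of width 3. Conversely, {0, 1, 2, 3} is a clique of size 4, and the vertices of any clique must share a bag in every tree decomposition; so some bag has ≥ 4 vertices and tw(G) ≥ 3. Hence tw(G) = 3 exactly.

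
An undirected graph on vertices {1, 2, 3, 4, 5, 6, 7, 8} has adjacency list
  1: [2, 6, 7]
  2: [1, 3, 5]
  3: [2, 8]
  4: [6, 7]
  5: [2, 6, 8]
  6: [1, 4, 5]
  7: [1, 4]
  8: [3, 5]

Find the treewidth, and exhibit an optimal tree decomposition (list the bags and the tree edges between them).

Treewidth 2.
One such decomposition:
Bags: B1 = {3, 5, 8}  B2 = {2, 3, 5}  B3 = {2, 5, 6}  B4 = {1, 2, 6}  B5 = {1, 4, 6}  B6 = {1, 4, 7}
Tree: B1–B2, B2–B3, B3–B4, B4–B5, B5–B6

Every bag has size at most 3, so the width is 3 − 1 = 2 and tw(G) ≤ 2. For the lower bound, G contains the cycle 8–3–2–5–8, so G is not a forest; only forests have treewidth ≤ 1, hence tw(G) ≥ 2. The upper and lower bounds meet at 2, so that is the treewidth.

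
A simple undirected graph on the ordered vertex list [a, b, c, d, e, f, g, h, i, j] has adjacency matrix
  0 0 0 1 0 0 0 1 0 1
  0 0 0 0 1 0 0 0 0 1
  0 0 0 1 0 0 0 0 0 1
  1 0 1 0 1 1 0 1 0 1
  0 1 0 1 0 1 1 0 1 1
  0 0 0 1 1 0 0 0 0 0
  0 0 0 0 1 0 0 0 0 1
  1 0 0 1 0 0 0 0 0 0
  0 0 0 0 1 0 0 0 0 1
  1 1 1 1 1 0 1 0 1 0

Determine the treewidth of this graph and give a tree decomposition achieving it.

Every bag has size at most 3, so the width is 3 − 1 = 2 and tw(G) ≤ 2. On the other hand G contains the 3-clique {d, e, j}. A clique must lie in a single bag of any decomposition, so no decomposition can have width below 2. Hence tw(G) = 2 exactly.

Treewidth 2.
One such decomposition:
Bags: B1 = {a, d, j}  B2 = {c, d, j}  B3 = {d, e, j}  B4 = {b, e, j}  B5 = {d, e, f}  B6 = {e, i, j}  B7 = {a, d, h}  B8 = {e, g, j}
Tree: B1–B2, B1–B3, B3–B4, B3–B5, B4–B6, B1–B7, B4–B8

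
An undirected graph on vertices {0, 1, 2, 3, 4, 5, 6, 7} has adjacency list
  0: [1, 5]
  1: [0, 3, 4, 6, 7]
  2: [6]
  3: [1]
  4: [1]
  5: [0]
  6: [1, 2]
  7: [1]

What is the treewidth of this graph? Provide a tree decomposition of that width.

The largest bag has 2 vertices, giving width 1; this decomposition certifies tw(G) ≤ 1. Since G has at least one edge (e.g. 0–1), it is not an edgeless graph, so tw(G) ≥ 1. Combining the bounds, tw(G) = 1.

Treewidth 1.
Bags: B1 = {0, 1}  B2 = {1, 6}  B3 = {0, 5}  B4 = {1, 4}  B5 = {1, 3}  B6 = {1, 7}  B7 = {2, 6}
Tree: B1–B2, B1–B3, B1–B4, B1–B5, B2–B6, B2–B7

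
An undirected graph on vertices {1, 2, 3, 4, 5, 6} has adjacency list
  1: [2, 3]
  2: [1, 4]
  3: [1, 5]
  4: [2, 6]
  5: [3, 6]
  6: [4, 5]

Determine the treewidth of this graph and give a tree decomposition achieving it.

The largest bag has 3 vertices, giving width 2; this decomposition certifies tw(G) ≤ 2. Since 6–4–2–1–3–5–6 is a cycle in G, G is not acyclic. Forests are exactly the graphs of treewidth ≤ 1, so tw(G) ≥ 2. Combining the bounds, tw(G) = 2.

Treewidth 2.
Bags: B1 = {2, 4, 6}  B2 = {1, 2, 6}  B3 = {1, 3, 6}  B4 = {3, 5, 6}
Tree: B1–B2, B2–B3, B3–B4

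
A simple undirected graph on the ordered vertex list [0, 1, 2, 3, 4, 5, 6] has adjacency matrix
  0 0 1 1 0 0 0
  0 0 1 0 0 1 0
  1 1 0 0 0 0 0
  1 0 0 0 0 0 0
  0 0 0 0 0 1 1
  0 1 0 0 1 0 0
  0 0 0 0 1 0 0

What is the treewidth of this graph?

A width-1 tree decomposition is:
Bags: B1 = {4, 6}  B2 = {4, 5}  B3 = {1, 5}  B4 = {1, 2}  B5 = {0, 2}  B6 = {0, 3}
Tree: B1–B2, B2–B3, B3–B4, B4–B5, B5–B6
Each bag holds 2 vertices, so the decomposition has width 1, which upper-bounds the treewidth. Since G has at least one edge (e.g. 6–4), it is not an edgeless graph, so tw(G) ≥ 1. The upper and lower bounds meet at 1, so that is the treewidth.

1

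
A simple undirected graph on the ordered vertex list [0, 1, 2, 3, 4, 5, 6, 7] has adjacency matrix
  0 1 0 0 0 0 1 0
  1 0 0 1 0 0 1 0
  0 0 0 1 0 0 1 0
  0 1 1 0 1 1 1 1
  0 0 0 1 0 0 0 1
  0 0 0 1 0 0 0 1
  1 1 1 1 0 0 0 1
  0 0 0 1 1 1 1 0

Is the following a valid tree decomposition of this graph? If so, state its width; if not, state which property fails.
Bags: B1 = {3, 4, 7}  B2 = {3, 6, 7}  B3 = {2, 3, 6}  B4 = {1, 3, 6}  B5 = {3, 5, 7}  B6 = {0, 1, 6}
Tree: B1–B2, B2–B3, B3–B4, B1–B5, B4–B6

Yes; width 2.

Every vertex of G appears in some bag (union = {0, 1, 2, 3, 4, 5, 6, 7}); every edge is covered by a bag; and for each vertex v the set of bags containing v is connected in the bag tree. The decomposition is therefore valid. The largest bag has 3 vertices, so the width is 2.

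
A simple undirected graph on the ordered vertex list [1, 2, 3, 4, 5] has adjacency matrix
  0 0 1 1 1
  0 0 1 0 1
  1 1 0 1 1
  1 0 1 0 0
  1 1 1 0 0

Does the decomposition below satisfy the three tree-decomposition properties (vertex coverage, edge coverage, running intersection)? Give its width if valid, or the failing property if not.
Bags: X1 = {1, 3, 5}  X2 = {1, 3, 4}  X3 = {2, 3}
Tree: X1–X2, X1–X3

No — edge (5,2) lies in no bag.

A tree decomposition must satisfy three properties: every vertex lies in some bag; for every edge, both endpoints lie together in some bag; and for every vertex, the bags containing it form a connected subtree. Here edge (5,2) lies in no bag, so the decomposition is invalid.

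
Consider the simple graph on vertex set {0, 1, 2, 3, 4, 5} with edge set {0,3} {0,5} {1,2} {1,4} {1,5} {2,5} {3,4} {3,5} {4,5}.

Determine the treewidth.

2

A width-2 tree decomposition is:
Bags: B1 = {1, 4, 5}  B2 = {1, 2, 5}  B3 = {3, 4, 5}  B4 = {0, 3, 5}
Tree: B1–B2, B1–B3, B3–B4
The largest bag has 3 vertices, giving width 2; this decomposition certifies tw(G) ≤ 2. On the other hand G contains the 3-clique {0, 3, 5}. A clique must lie in a single bag of any decomposition, so no decomposition can have width below 2. The upper and lower bounds meet at 2, so that is the treewidth.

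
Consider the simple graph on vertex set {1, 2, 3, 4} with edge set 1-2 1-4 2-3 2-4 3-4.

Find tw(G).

A width-2 tree decomposition is:
Bags: B1 = {1, 2, 4}  B2 = {2, 3, 4}
Tree: B1–B2
Each bag holds 3 vertices, so the decomposition has width 2, which upper-bounds the treewidth. For the lower bound, the 3 vertices {1, 2, 4} are pairwise adjacent, and any tree decomposition puts a clique entirely inside one bag — forcing width ≥ 2. Hence tw(G) = 2 exactly.

2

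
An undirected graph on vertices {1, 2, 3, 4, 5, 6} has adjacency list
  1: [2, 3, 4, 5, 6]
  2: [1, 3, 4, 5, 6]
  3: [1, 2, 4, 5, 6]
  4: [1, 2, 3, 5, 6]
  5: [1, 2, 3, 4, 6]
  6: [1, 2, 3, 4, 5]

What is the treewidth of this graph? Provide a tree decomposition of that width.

Treewidth 5.
One optimal decomposition is:
Bags: B1 = {1, 2, 3, 4, 5, 6}
Tree: (single bag)

A single bag containing all 6 vertices is trivially a valid decomposition of width 5. For the lower bound, the 6 vertices {1, 2, 3, 4, 5, 6} are pairwise adjacent, and any tree decomposition puts a clique entirely inside one bag — forcing width ≥ 5. Hence tw(G) = 5 exactly.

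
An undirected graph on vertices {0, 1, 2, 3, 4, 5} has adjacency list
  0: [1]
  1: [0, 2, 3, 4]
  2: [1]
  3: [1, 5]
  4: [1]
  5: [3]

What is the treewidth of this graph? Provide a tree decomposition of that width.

Treewidth 1.
One optimal decomposition is:
Bags: B1 = {0, 1}  B2 = {1, 3}  B3 = {1, 4}  B4 = {3, 5}  B5 = {1, 2}
Tree: B1–B2, B1–B3, B2–B4, B3–B5

Every bag has size at most 2, so the width is 2 − 1 = 1 and tw(G) ≤ 1. G has an edge, so its treewidth is at least 1. Hence tw(G) = 1 exactly.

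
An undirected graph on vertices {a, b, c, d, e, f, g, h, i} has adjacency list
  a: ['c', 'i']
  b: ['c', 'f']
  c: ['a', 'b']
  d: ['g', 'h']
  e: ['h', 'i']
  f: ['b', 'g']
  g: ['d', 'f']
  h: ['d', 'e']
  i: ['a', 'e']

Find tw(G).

A width-2 tree decomposition is:
Bags: B1 = {a, c, i}  B2 = {c, e, i}  B3 = {c, e, h}  B4 = {c, d, h}  B5 = {c, d, g}  B6 = {c, f, g}  B7 = {b, c, f}
Tree: B1–B2, B2–B3, B3–B4, B4–B5, B5–B6, B6–B7
The largest bag has 3 vertices, giving width 2; this decomposition certifies tw(G) ≤ 2. The edges c–a–i–e–h–d–g–f–b–c form a cycle, so G is not a tree and its treewidth is at least 2. The upper and lower bounds meet at 2, so that is the treewidth.

2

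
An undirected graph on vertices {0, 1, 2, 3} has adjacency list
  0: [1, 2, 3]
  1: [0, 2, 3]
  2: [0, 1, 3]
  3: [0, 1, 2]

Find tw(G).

3

A width-3 tree decomposition is:
Bags: B1 = {0, 1, 2, 3}
Tree: (single bag)
A single bag containing all 4 vertices is trivially a valid decomposition of width 3. On the other hand G contains the 4-clique {0, 1, 2, 3}. A clique must lie in a single bag of any decomposition, so no decomposition can have width below 3. Therefore the treewidth is 3.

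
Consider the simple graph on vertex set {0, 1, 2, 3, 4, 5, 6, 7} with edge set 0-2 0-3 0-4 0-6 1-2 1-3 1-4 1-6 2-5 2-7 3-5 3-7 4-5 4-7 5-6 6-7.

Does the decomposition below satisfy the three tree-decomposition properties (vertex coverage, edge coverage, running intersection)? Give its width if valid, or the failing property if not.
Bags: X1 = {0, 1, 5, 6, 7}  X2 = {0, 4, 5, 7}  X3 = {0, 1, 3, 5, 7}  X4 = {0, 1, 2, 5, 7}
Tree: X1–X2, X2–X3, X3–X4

No — edge (1,4) lies in no bag.

A tree decomposition must satisfy three properties: every vertex lies in some bag; for every edge, both endpoints lie together in some bag; and for every vertex, the bags containing it form a connected subtree. Here edge (1,4) lies in no bag, so the decomposition is invalid.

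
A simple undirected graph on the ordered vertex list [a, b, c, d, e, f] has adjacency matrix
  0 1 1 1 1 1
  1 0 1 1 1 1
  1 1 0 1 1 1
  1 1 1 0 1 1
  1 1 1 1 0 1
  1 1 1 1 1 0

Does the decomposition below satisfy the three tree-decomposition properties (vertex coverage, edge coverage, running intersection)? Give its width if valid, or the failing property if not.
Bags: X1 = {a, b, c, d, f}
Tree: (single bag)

No — vertex e appears in no bag.

A tree decomposition must satisfy three properties: every vertex lies in some bag; for every edge, both endpoints lie together in some bag; and for every vertex, the bags containing it form a connected subtree. Here vertex e appears in no bag, so the decomposition is invalid.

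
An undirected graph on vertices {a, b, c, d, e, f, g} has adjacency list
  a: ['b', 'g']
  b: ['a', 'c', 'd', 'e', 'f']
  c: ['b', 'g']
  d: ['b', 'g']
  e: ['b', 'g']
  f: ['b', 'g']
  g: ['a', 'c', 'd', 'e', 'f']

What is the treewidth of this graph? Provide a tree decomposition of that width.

Treewidth 2.
Bags: B1 = {b, c, g}  B2 = {b, e, g}  B3 = {b, f, g}  B4 = {a, b, g}  B5 = {b, d, g}
Tree: B1–B2, B2–B3, B3–B4, B4–B5

Every bag has size at most 3, so the width is 3 − 1 = 2 and tw(G) ≤ 2. The edges g–c–b–e–g form a cycle, so G is not a tree and its treewidth is at least 2. Therefore the treewidth is 2.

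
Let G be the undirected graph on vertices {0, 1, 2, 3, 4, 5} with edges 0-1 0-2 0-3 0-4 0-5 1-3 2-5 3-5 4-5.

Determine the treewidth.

A width-2 tree decomposition is:
Bags: B1 = {0, 4, 5}  B2 = {0, 3, 5}  B3 = {0, 2, 5}  B4 = {0, 1, 3}
Tree: B1–B2, B1–B3, B2–B4
Every bag has size at most 3, so the width is 3 − 1 = 2 and tw(G) ≤ 2. Conversely, {0, 1, 3} is a clique of size 3, and the vertices of any clique must share a bag in every tree decomposition; so some bag has ≥ 3 vertices and tw(G) ≥ 2. Hence tw(G) = 2 exactly.

2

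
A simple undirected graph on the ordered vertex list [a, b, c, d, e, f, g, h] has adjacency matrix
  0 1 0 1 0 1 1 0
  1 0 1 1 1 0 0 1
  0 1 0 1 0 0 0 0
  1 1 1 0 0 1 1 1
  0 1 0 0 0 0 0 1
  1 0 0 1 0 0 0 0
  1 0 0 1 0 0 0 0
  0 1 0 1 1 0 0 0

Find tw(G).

2

A width-2 tree decomposition is:
Bags: B1 = {b, d, h}  B2 = {b, c, d}  B3 = {a, b, d}  B4 = {b, e, h}  B5 = {a, d, f}  B6 = {a, d, g}
Tree: B1–B2, B1–B3, B1–B4, B3–B5, B5–B6
The largest bag has 3 vertices, giving width 2; this decomposition certifies tw(G) ≤ 2. Conversely, {a, d, g} is a clique of size 3, and the vertices of any clique must share a bag in every tree decomposition; so some bag has ≥ 3 vertices and tw(G) ≥ 2. Hence tw(G) = 2 exactly.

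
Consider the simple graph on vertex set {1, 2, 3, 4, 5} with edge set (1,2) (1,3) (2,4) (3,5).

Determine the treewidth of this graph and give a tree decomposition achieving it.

Treewidth 1.
One optimal decomposition is:
Bags: B1 = {3, 5}  B2 = {1, 3}  B3 = {1, 2}  B4 = {2, 4}
Tree: B1–B2, B2–B3, B3–B4

Each bag holds 2 vertices, so the decomposition has width 1, which upper-bounds the treewidth. Since G has at least one edge (e.g. 5–3), it is not an edgeless graph, so tw(G) ≥ 1. Therefore the treewidth is 1.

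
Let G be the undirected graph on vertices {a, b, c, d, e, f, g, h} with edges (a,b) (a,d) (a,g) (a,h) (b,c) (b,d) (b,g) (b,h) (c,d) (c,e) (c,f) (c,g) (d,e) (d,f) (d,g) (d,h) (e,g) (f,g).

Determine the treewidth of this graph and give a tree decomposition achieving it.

The largest bag has 4 vertices, giving width 3; this decomposition certifies tw(G) ≤ 3. On the other hand G contains the 4-clique {c, d, e, g}. A clique must lie in a single bag of any decomposition, so no decomposition can have width below 3. The upper and lower bounds meet at 3, so that is the treewidth.

Treewidth 3.
One such decomposition:
Bags: B1 = {b, c, d, g}  B2 = {a, b, d, g}  B3 = {c, d, e, g}  B4 = {a, b, d, h}  B5 = {c, d, f, g}
Tree: B1–B2, B1–B3, B2–B4, B3–B5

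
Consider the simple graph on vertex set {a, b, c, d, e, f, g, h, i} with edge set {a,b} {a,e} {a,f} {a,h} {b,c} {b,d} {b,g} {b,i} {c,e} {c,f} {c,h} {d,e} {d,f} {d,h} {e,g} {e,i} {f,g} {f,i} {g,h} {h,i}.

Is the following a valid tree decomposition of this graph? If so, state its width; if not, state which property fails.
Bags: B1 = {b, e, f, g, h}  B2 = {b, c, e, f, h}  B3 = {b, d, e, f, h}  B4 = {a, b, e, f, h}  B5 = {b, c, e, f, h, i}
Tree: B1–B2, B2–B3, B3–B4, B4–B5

No — bags containing vertex c are not connected in the tree.

A tree decomposition must satisfy three properties: every vertex lies in some bag; for every edge, both endpoints lie together in some bag; and for every vertex, the bags containing it form a connected subtree. Here bags containing vertex c are not connected in the tree, so the decomposition is invalid.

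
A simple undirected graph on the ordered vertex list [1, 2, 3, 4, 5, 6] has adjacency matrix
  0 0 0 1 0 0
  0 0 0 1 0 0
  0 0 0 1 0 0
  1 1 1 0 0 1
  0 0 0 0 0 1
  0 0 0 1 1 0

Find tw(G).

1

A width-1 tree decomposition is:
Bags: B1 = {2, 4}  B2 = {4, 6}  B3 = {1, 4}  B4 = {3, 4}  B5 = {5, 6}
Tree: B1–B2, B2–B3, B1–B4, B2–B5
Each bag holds 2 vertices, so the decomposition has width 1, which upper-bounds the treewidth. Any graph with an edge has treewidth ≥ 1, and G has the edge 4–2. Therefore the treewidth is 1.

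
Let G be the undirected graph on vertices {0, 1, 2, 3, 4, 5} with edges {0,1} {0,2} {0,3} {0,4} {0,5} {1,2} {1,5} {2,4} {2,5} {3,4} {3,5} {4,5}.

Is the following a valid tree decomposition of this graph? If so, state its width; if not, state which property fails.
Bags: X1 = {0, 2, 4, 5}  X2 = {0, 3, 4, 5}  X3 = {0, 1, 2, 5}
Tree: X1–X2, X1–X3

Vertex coverage: the bags together contain {0, 1, 2, 3, 4, 5}, the full vertex set. Edge coverage: each edge of G has both endpoints in at least one bag. Running intersection: for every vertex, the bags containing it form a connected subtree. All three properties hold, so this is a valid tree decomposition of width max|bag| − 1 = 3, and hence tw(G) ≤ 3.

Yes; width 3.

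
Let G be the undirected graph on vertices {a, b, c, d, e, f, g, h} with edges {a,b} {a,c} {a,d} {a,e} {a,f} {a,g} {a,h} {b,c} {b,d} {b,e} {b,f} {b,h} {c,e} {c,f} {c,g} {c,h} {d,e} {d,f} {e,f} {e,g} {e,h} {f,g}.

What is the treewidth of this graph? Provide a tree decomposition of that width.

Every bag has size at most 5, so the width is 5 − 1 = 4 and tw(G) ≤ 4. On the other hand G contains the 5-clique {a, b, c, e, h}. A clique must lie in a single bag of any decomposition, so no decomposition can have width below 4. The upper and lower bounds meet at 4, so that is the treewidth.

Treewidth 4.
One such decomposition:
Bags: B1 = {a, b, c, e, f}  B2 = {a, c, e, f, g}  B3 = {a, b, d, e, f}  B4 = {a, b, c, e, h}
Tree: B1–B2, B1–B3, B1–B4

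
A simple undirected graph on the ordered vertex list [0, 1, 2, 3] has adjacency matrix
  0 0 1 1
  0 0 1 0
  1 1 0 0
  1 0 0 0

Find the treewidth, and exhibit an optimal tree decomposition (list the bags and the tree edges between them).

Every bag has size at most 2, so the width is 2 − 1 = 1 and tw(G) ≤ 1. G has an edge, so its treewidth is at least 1. Combining the bounds, tw(G) = 1.

Treewidth 1.
Bags: B1 = {0, 3}  B2 = {0, 2}  B3 = {1, 2}
Tree: B1–B2, B2–B3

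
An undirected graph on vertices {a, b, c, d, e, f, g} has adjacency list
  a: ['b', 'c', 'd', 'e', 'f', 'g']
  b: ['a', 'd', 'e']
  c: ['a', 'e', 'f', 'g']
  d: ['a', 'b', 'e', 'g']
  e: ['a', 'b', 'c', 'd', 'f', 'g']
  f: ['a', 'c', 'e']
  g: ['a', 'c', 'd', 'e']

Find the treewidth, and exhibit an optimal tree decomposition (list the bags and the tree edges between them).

Each bag holds 4 vertices, so the decomposition has width 3, which upper-bounds the treewidth. Conversely, {a, d, e, g} is a clique of size 4, and the vertices of any clique must share a bag in every tree decomposition; so some bag has ≥ 4 vertices and tw(G) ≥ 3. Combining the bounds, tw(G) = 3.

Treewidth 3.
One optimal decomposition is:
Bags: B1 = {a, c, e, f}  B2 = {a, c, e, g}  B3 = {a, d, e, g}  B4 = {a, b, d, e}
Tree: B1–B2, B2–B3, B3–B4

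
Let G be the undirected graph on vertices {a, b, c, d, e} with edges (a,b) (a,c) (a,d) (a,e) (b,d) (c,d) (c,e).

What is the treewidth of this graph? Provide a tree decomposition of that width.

Treewidth 2.
Bags: B1 = {a, b, d}  B2 = {a, c, d}  B3 = {a, c, e}
Tree: B1–B2, B2–B3

The largest bag has 3 vertices, giving width 2; this decomposition certifies tw(G) ≤ 2. Conversely, {a, c, d} is a clique of size 3, and the vertices of any clique must share a bag in every tree decomposition; so some bag has ≥ 3 vertices and tw(G) ≥ 2. Combining the bounds, tw(G) = 2.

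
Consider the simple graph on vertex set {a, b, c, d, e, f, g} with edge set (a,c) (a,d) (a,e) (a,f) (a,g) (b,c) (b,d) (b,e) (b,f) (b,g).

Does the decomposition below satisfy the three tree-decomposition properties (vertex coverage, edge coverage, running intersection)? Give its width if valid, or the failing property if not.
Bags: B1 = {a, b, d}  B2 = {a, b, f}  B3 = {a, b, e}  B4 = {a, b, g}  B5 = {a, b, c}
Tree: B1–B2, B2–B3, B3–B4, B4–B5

Checking the three conditions: (i) the bags cover all of {a, b, c, d, e, f, g}; (ii) for each edge, some bag contains both endpoints; (iii) the bags containing any fixed vertex form a subtree. All hold, so the decomposition is valid with width 3 − 1 = 2.

Yes; width 2.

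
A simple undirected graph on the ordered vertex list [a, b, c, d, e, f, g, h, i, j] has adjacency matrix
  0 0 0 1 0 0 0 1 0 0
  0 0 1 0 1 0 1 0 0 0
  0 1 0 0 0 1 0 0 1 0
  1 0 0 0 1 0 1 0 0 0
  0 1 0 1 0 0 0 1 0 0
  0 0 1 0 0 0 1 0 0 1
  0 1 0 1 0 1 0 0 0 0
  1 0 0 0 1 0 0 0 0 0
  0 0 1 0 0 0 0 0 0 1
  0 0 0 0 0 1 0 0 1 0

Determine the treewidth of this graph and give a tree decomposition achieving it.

The largest bag has 3 vertices, giving width 2; this decomposition certifies tw(G) ≤ 2. The edges a–h–e–d–a form a cycle, so G is not a tree and its treewidth is at least 2. Combining the bounds, tw(G) = 2.

Treewidth 2.
One optimal decomposition is:
Bags: B1 = {a, d, h}  B2 = {d, e, h}  B3 = {d, e, g}  B4 = {b, e, g}  B5 = {b, f, g}  B6 = {b, c, f}  B7 = {c, f, j}  B8 = {c, i, j}
Tree: B1–B2, B2–B3, B3–B4, B4–B5, B5–B6, B6–B7, B7–B8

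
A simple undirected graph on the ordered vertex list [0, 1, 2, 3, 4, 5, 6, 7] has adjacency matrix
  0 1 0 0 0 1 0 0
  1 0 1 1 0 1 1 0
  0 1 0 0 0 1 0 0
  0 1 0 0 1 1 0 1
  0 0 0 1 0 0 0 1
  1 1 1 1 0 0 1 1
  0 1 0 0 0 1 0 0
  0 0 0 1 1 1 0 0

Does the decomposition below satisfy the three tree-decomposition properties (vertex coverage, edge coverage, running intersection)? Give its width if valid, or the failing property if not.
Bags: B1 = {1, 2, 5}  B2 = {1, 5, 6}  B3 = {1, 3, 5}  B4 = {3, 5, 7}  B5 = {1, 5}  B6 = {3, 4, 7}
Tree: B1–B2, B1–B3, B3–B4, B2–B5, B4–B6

No — vertex 0 appears in no bag.

A tree decomposition must satisfy three properties: every vertex lies in some bag; for every edge, both endpoints lie together in some bag; and for every vertex, the bags containing it form a connected subtree. Here vertex 0 appears in no bag, so the decomposition is invalid.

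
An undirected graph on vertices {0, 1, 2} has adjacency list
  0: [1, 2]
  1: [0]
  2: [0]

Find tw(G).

A width-1 tree decomposition is:
Bags: B1 = {0, 2}  B2 = {0, 1}
Tree: B1–B2
Every bag has size at most 2, so the width is 2 − 1 = 1 and tw(G) ≤ 1. Since G has at least one edge (e.g. 0–2), it is not an edgeless graph, so tw(G) ≥ 1. Combining the bounds, tw(G) = 1.

1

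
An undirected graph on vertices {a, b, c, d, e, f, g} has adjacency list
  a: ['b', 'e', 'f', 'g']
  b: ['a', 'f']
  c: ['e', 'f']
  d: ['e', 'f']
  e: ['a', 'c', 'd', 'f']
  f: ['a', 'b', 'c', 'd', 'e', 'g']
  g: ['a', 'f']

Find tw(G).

2

A width-2 tree decomposition is:
Bags: B1 = {a, e, f}  B2 = {a, b, f}  B3 = {c, e, f}  B4 = {a, f, g}  B5 = {d, e, f}
Tree: B1–B2, B1–B3, B1–B4, B1–B5
The largest bag has 3 vertices, giving width 2; this decomposition certifies tw(G) ≤ 2. On the other hand G contains the 3-clique {d, e, f}. A clique must lie in a single bag of any decomposition, so no decomposition can have width below 2. Combining the bounds, tw(G) = 2.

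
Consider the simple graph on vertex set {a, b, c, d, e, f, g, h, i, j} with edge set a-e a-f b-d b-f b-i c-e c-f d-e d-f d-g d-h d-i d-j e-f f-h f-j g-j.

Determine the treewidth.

2

A width-2 tree decomposition is:
Bags: B1 = {d, e, f}  B2 = {a, e, f}  B3 = {b, d, f}  B4 = {d, f, h}  B5 = {d, f, j}  B6 = {b, d, i}  B7 = {d, g, j}  B8 = {c, e, f}
Tree: B1–B2, B1–B3, B3–B4, B4–B5, B3–B6, B5–B7, B1–B8
Each bag holds 3 vertices, so the decomposition has width 2, which upper-bounds the treewidth. Conversely, {d, g, j} is a clique of size 3, and the vertices of any clique must share a bag in every tree decomposition; so some bag has ≥ 3 vertices and tw(G) ≥ 2. The upper and lower bounds meet at 2, so that is the treewidth.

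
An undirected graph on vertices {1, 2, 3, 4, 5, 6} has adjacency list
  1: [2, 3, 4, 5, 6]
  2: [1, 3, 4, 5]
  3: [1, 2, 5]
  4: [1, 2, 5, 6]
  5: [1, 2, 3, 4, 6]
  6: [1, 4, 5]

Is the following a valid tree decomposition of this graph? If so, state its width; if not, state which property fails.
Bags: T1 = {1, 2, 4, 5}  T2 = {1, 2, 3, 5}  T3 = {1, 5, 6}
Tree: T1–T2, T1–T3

No — edge (4,6) lies in no bag.

A tree decomposition must satisfy three properties: every vertex lies in some bag; for every edge, both endpoints lie together in some bag; and for every vertex, the bags containing it form a connected subtree. Here edge (4,6) lies in no bag, so the decomposition is invalid.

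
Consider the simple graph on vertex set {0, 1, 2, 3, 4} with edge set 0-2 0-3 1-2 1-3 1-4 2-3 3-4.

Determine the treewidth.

2

A width-2 tree decomposition is:
Bags: B1 = {0, 2, 3}  B2 = {1, 2, 3}  B3 = {1, 3, 4}
Tree: B1–B2, B2–B3
The largest bag has 3 vertices, giving width 2; this decomposition certifies tw(G) ≤ 2. For the lower bound, the 3 vertices {0, 2, 3} are pairwise adjacent, and any tree decomposition puts a clique entirely inside one bag — forcing width ≥ 2. Therefore the treewidth is 2.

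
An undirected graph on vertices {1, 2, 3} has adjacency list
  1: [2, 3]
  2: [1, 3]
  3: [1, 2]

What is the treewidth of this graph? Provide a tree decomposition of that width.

A single bag containing all 3 vertices is trivially a valid decomposition of width 2. On the other hand G contains the 3-clique {1, 2, 3}. A clique must lie in a single bag of any decomposition, so no decomposition can have width below 2. The upper and lower bounds meet at 2, so that is the treewidth.

Treewidth 2.
One optimal decomposition is:
Bags: B1 = {1, 2, 3}
Tree: (single bag)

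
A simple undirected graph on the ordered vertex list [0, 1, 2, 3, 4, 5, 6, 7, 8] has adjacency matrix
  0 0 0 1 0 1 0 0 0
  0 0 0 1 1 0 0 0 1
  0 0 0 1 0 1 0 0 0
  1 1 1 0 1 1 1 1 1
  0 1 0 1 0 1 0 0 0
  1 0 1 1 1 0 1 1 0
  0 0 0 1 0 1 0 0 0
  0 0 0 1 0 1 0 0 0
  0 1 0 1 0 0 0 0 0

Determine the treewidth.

2

A width-2 tree decomposition is:
Bags: B1 = {1, 3, 4}  B2 = {3, 4, 5}  B3 = {0, 3, 5}  B4 = {3, 5, 6}  B5 = {2, 3, 5}  B6 = {1, 3, 8}  B7 = {3, 5, 7}
Tree: B1–B2, B2–B3, B2–B4, B3–B5, B1–B6, B5–B7
Each bag holds 3 vertices, so the decomposition has width 2, which upper-bounds the treewidth. Conversely, {1, 3, 8} is a clique of size 3, and the vertices of any clique must share a bag in every tree decomposition; so some bag has ≥ 3 vertices and tw(G) ≥ 2. The upper and lower bounds meet at 2, so that is the treewidth.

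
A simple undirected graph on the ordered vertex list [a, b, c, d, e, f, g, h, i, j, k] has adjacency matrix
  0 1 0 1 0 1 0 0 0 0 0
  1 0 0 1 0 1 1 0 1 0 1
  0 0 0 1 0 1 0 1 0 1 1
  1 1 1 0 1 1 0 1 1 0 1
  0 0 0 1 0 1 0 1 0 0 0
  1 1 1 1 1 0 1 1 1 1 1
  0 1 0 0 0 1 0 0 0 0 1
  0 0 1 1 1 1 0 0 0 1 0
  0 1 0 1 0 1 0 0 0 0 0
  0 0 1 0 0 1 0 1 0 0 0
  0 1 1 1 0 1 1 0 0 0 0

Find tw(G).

A width-3 tree decomposition is:
Bags: B1 = {b, d, f, k}  B2 = {c, d, f, k}  B3 = {b, f, g, k}  B4 = {c, d, f, h}  B5 = {d, e, f, h}  B6 = {b, d, f, i}  B7 = {a, b, d, f}  B8 = {c, f, h, j}
Tree: B1–B2, B1–B3, B2–B4, B4–B5, B1–B6, B6–B7, B4–B8
Each bag holds 4 vertices, so the decomposition has width 3, which upper-bounds the treewidth. Conversely, {d, e, f, h} is a clique of size 4, and the vertices of any clique must share a bag in every tree decomposition; so some bag has ≥ 4 vertices and tw(G) ≥ 3. Combining the bounds, tw(G) = 3.

3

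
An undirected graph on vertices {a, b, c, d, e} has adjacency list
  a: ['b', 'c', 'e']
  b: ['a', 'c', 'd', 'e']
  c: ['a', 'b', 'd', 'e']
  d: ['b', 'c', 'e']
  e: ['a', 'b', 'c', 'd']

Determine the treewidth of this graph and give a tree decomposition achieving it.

Each bag holds 4 vertices, so the decomposition has width 3, which upper-bounds the treewidth. Conversely, {b, c, d, e} is a clique of size 4, and the vertices of any clique must share a bag in every tree decomposition; so some bag has ≥ 4 vertices and tw(G) ≥ 3. Combining the bounds, tw(G) = 3.

Treewidth 3.
Bags: B1 = {a, b, c, e}  B2 = {b, c, d, e}
Tree: B1–B2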